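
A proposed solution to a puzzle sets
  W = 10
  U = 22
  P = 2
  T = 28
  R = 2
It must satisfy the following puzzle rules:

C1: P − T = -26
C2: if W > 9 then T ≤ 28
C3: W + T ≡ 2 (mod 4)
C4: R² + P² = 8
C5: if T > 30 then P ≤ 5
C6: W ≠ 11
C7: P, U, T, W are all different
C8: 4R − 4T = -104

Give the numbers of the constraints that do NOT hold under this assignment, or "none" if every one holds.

C1: P − T = 2 − 28 = -26 — satisfied.
C2: W = 10 > 9, so we need T ≤ 28; T = 28 ≤ 28 — satisfied.
C3: W + T = 38; 38 mod 4 = 2 — satisfied.
C4: R² + P² = 2² + 2² = 4 + 4 = 8 — satisfied.
C5: T = 28, not > 30; antecedent false, conditional vacuously true — satisfied.
C6: W = 10, and 10 ≠ 11 — satisfied.
C7: values 2, 22, 28, 10 are pairwise distinct — satisfied.
C8: 4R − 4T = 4(2) − 4(28) = -104 — satisfied.

None — every constraint holds.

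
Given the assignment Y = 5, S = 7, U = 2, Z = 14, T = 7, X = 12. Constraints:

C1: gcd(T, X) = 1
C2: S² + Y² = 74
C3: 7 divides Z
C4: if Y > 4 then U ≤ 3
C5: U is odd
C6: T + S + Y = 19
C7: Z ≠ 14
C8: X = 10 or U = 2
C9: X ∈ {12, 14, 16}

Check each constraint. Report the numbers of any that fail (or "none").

C1: gcd(7, 12) = 1 — holds.
C2: S² + Y² = 7² + 5² = 49 + 25 = 74 — holds.
C3: 14 / 7 = 2, so 7 divides 14 — holds.
C4: Y = 5 > 4, so we need U ≤ 3; U = 2 ≤ 3 — holds.
C5: U = 2 is even — does not hold.
C6: T + S + Y = 7 + 7 + 5 = 19 — holds.
C7: Z = 14, but 14 is required to differ — does not hold.
C8: X = 12 ≠ 10, but U = 2 = 2 (second disjunct) — holds.
C9: X = 12 is in {12, 14, 16} — holds.

The assignment fails constraints 5, 7.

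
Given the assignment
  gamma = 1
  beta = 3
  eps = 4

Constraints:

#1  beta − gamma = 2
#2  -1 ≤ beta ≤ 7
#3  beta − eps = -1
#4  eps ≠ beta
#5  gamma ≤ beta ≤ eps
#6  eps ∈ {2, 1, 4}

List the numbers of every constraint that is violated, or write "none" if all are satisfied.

#1 beta − gamma = 3 − 1 = 2  yes
#2 beta = 3 lies in [-1, 7]  yes
#3 beta − eps = 3 − 4 = -1  yes
#4 eps = 4, beta = 3; distinct  yes
#5 values 1 ≤ 3 ≤ 4  yes
#6 eps = 4 is in {2, 1, 4}  yes

None — every constraint holds.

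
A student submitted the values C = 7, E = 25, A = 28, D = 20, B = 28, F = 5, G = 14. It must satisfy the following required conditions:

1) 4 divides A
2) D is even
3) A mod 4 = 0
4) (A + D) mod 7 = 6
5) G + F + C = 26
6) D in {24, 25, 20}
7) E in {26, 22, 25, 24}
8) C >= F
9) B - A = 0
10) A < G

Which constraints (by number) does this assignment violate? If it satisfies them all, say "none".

No — constraint 10 is not satisfied.

1) 28 / 4 = 7, so 4 divides 28 — holds.
2) D = 20 is even — holds.
3) 28 mod 4 = 0 — holds.
4) A + D = 48; 48 mod 7 = 6 — holds.
5) G + F + C = 14 + 5 + 7 = 26 — holds.
6) D = 20 is in {24, 25, 20} — holds.
7) E = 25 is in {26, 22, 25, 24} — holds.
8) C = 7, F = 5; 7 ≥ 5 — holds.
9) B - A = 28 - 28 = 0 — holds.
10) A = 28, G = 14; 28 ≥ 14 (want <) — does not hold.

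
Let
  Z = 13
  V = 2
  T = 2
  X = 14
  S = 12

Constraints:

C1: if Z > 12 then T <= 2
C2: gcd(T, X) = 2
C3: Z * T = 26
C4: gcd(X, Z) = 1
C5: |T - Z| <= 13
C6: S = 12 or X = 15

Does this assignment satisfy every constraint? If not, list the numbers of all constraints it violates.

C1: Z = 13 > 12, so we need T ≤ 2; T = 2 ≤ 2  OK
C2: gcd(2, 14) = 2  OK
C3: Z * T = 13 * 2 = 26  OK
C4: gcd(14, 13) = 1  OK
C5: |2 - 13| = 11; 11 ≤ 13  OK
C6: S = 12 = 12 (first disjunct)  OK

Yes — all constraints hold.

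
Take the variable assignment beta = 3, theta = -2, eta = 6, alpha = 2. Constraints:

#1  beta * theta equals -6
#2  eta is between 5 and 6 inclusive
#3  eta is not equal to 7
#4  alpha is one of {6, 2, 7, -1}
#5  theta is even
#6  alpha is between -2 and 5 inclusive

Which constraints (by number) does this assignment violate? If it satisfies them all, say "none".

#1 beta * theta = 3 * (-2) = -6  yes
#2 eta = 6 lies in [5, 6]  yes
#3 eta = 6, and 6 ≠ 7  yes
#4 alpha = 2 is in {6, 2, 7, -1}  yes
#5 theta = -2 is even  yes
#6 alpha = 2 lies in [-2, 5]  yes

None — every constraint holds.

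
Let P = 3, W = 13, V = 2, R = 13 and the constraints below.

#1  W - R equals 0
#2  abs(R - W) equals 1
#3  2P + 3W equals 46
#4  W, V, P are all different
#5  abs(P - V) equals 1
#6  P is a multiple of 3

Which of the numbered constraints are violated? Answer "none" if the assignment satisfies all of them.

#1 W - R = 13 - 13 = 0  OK
#2 abs(13 - 13) = 0, not 1  FAIL
#3 2P + 3W = 2(3) + 3(13) = 45, not 46  FAIL
#4 values 13, 2, 3 are pairwise distinct  OK
#5 abs(3 - 2) = 1  OK
#6 3 / 3 = 1, so 3 divides 3  OK

Violated: 2, 3.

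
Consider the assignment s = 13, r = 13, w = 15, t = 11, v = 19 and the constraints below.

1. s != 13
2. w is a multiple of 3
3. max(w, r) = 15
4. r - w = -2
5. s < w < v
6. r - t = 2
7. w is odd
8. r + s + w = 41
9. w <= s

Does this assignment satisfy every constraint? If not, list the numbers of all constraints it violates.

1. s = 13, but 13 is required to differ — fails.
2. 15 / 3 = 5, so 3 divides 15 — holds.
3. max(15, 13) = 15 — holds.
4. r - w = 13 - 15 = -2 — holds.
5. values 13 < 15 < 19 — holds.
6. r - t = 13 - 11 = 2 — holds.
7. w = 15 is odd — holds.
8. r + s + w = 13 + 13 + 15 = 41 — holds.
9. w = 15, s = 13; 15 > 13 (want ≤) — fails.

No — constraints 1, 9 are not satisfied.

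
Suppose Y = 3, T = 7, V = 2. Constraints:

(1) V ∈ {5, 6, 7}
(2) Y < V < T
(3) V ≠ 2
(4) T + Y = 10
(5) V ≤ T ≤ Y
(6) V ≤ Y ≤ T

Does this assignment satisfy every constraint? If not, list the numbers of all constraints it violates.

(1) V = 2 is not in {5, 6, 7} — violated.
(2) values 3, 2, 7; Y = 3 is not < V = 2 — violated.
(3) V = 2, but 2 is required to differ — violated.
(4) T + Y = 7 + 3 = 10 — satisfied.
(5) values 2, 7, 3; T = 7 is not ≤ Y = 3 — violated.
(6) values 2 ≤ 3 ≤ 7 — satisfied.

Constraints 1, 2, 3, 5 are violated.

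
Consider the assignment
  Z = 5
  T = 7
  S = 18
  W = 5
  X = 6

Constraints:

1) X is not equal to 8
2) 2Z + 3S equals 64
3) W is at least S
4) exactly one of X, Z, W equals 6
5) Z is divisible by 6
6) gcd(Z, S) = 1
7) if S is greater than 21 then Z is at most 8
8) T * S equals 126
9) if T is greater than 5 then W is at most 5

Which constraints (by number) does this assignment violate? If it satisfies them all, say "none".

Violated: 3 and 5.

1) X = 6, and 6 ≠ 8 — OK.
2) 2Z + 3S = 2(5) + 3(18) = 64 — OK.
3) W = 5, S = 18; 5 < 18 (want ≥) — violated.
4) X=6, Z=5, W=5; 1 of them equals 6 — OK.
5) 5 = 6*0 + 5, so 6 does not divide 5 — violated.
6) gcd(5, 18) = 1 — OK.
7) S = 18, not > 21; antecedent false, conditional vacuously true — OK.
8) T * S = 7 * 18 = 126 — OK.
9) T = 7 > 5, so we need W ≤ 5; W = 5 ≤ 5 — OK.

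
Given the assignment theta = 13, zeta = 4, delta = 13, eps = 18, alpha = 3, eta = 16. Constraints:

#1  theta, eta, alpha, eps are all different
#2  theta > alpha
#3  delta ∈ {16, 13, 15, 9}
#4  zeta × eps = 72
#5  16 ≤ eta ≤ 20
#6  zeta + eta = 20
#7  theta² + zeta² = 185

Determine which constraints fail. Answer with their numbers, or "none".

#1 values 13, 16, 3, 18 are pairwise distinct  ✔
#2 theta = 13, alpha = 3; 13 > 3  ✔
#3 delta = 13 is in {16, 13, 15, 9}  ✔
#4 zeta × eps = 4 × 18 = 72  ✔
#5 eta = 16 lies in [16, 20]  ✔
#6 zeta + eta = 4 + 16 = 20  ✔
#7 theta² + zeta² = 13² + 4² = 169 + 16 = 185  ✔

None — every constraint holds.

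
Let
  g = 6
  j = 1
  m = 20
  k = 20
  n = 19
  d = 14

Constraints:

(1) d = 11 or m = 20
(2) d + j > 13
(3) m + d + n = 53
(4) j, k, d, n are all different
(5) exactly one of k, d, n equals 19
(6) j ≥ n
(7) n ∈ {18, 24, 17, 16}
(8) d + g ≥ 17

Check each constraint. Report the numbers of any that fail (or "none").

(1) d = 14 ≠ 11, but m = 20 = 20 (second disjunct) — holds.
(2) d + j = 14 + 1 = 15; 15 > 13 — holds.
(3) m + d + n = 20 + 14 + 19 = 53 — holds.
(4) values 1, 20, 14, 19 are pairwise distinct — holds.
(5) k=20, d=14, n=19; 1 of them equals 19 — holds.
(6) j = 1, n = 19; 1 < 19 (want ≥) — fails.
(7) n = 19 is not in {18, 24, 17, 16} — fails.
(8) d + g = 14 + 6 = 20; 20 ≥ 17 — holds.

Constraints 6 and 7 are violated.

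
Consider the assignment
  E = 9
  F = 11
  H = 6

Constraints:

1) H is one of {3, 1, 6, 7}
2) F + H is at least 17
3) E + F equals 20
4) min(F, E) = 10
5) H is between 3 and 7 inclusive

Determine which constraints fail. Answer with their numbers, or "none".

1) H = 6 is in {3, 1, 6, 7} — holds.
2) F + H = 11 + 6 = 17; 17 ≥ 17 — holds.
3) E + F = 9 + 11 = 20 — holds.
4) min(11, 9) = 9, not 10 — does not hold.
5) H = 6 lies in [3, 7] — holds.

Constraint 4 is violated.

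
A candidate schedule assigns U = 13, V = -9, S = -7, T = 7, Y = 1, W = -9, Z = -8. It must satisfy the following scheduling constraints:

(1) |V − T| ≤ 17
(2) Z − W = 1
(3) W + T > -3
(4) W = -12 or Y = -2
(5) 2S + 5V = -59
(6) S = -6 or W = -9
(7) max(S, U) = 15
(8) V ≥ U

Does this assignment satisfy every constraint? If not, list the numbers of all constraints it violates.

Violated: 4, 7, and 8.

(1) |-9 − 7| = 16; 16 ≤ 17  ✔
(2) Z − W = -8 − (-9) = 1  ✔
(3) W + T = -9 + 7 = -2; -2 > -3  ✔
(4) W = -9 ≠ -12 and Y = 1 ≠ -2; both disjuncts false  ✘
(5) 2S + 5V = 2(-7) + 5(-9) = -59  ✔
(6) S = -7 ≠ -6, but W = -9 = -9 (second disjunct)  ✔
(7) max(-7, 13) = 13, not 15  ✘
(8) V = -9, U = 13; -9 < 13 (want ≥)  ✘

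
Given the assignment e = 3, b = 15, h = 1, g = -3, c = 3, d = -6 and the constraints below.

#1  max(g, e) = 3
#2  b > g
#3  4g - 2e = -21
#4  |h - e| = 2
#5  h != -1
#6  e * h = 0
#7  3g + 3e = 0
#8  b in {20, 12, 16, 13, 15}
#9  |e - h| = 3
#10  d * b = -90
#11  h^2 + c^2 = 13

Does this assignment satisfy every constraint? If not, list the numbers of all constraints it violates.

The assignment fails constraints 3, 6, 9, and 11.

#1 max(-3, 3) = 3  yes
#2 b = 15, g = -3; 15 > -3  yes
#3 4g - 2e = 4(-3) - 2(3) = -18, not -21  no
#4 |1 - 3| = 2  yes
#5 h = 1, and 1 ≠ -1  yes
#6 e * h = 3 * 1 = 3, not 0  no
#7 3g + 3e = 3(-3) + 3(3) = 0  yes
#8 b = 15 is in {20, 12, 16, 13, 15}  yes
#9 |3 - 1| = 2, not 3  no
#10 d * b = -6 * 15 = -90  yes
#11 h^2 + c^2 = 1^2 + 3^2 = 1 + 9 = 10, not 13  no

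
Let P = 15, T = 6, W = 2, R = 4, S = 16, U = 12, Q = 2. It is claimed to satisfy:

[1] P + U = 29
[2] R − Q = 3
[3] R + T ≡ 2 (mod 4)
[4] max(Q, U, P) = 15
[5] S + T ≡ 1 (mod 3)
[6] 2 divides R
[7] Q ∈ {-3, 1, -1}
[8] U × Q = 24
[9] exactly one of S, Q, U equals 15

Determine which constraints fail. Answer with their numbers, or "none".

The assignment fails constraints 1, 2, 7, and 9.

[1] P + U = 15 + 12 = 27, not 29 — fails.
[2] R − Q = 4 − 2 = 2, not 3 — fails.
[3] R + T = 10; 10 mod 4 = 2 — holds.
[4] max(2, 12, 15) = 15 — holds.
[5] S + T = 22; 22 mod 3 = 1 — holds.
[6] 4 / 2 = 2, so 2 divides 4 — holds.
[7] Q = 2 is not in {-3, 1, -1} — fails.
[8] U × Q = 12 × 2 = 24 — holds.
[9] S=16, Q=2, U=12; 0 of them equal 15, not exactly one — fails.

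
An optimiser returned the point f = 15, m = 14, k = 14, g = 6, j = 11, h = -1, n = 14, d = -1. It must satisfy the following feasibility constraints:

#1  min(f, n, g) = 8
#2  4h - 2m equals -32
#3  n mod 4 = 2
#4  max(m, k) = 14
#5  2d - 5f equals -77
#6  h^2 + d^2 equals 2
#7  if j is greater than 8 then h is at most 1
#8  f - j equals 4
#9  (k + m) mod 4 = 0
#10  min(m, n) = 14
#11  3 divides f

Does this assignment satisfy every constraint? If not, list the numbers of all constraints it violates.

#1 min(15, 14, 6) = 6, not 8  ✘
#2 4h - 2m = 4(-1) - 2(14) = -32  ✔
#3 14 mod 4 = 2  ✔
#4 max(14, 14) = 14  ✔
#5 2d - 5f = 2(-1) - 5(15) = -77  ✔
#6 h^2 + d^2 = (-1)^2 + (-1)^2 = 1 + 1 = 2  ✔
#7 j = 11 > 8, so we need h ≤ 1; h = -1 ≤ 1  ✔
#8 f - j = 15 - 11 = 4  ✔
#9 k + m = 28; 28 mod 4 = 0  ✔
#10 min(14, 14) = 14  ✔
#11 15 / 3 = 5, so 3 divides 15  ✔

The assignment fails constraint 1.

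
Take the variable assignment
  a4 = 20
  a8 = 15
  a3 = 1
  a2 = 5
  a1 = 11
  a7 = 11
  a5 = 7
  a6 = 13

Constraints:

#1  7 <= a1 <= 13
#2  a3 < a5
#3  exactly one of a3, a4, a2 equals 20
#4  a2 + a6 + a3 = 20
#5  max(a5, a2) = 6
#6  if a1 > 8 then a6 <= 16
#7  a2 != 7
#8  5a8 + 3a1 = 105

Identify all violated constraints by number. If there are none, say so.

#1 a1 = 11 lies in [7, 13]  yes
#2 a3 = 1, a5 = 7; 1 < 7  yes
#3 a3=1, a4=20, a2=5; 1 of them equals 20  yes
#4 a2 + a6 + a3 = 5 + 13 + 1 = 19, not 20  no
#5 max(7, 5) = 7, not 6  no
#6 a1 = 11 > 8, so we need a6 ≤ 16; a6 = 13 ≤ 16  yes
#7 a2 = 5, and 5 ≠ 7  yes
#8 5a8 + 3a1 = 5(15) + 3(11) = 108, not 105  no

Violated: 4, 5, 8.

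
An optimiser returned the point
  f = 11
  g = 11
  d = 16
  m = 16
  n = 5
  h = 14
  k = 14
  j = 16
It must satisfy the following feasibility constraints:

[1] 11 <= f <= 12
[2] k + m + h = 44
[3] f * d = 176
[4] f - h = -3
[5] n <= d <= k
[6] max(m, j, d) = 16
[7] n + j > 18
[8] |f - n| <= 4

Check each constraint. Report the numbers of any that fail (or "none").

No — constraints 5, 8 are not satisfied.

[1] f = 11 lies in [11, 12] — OK.
[2] k + m + h = 14 + 16 + 14 = 44 — OK.
[3] f * d = 11 * 16 = 176 — OK.
[4] f - h = 11 - 14 = -3 — OK.
[5] values 5, 16, 14; d = 16 is not <= k = 14 — violated.
[6] max(16, 16, 16) = 16 — OK.
[7] n + j = 5 + 16 = 21; 21 > 18 — OK.
[8] |11 - 5| = 6; 6 > 4, exceeds bound 4 — violated.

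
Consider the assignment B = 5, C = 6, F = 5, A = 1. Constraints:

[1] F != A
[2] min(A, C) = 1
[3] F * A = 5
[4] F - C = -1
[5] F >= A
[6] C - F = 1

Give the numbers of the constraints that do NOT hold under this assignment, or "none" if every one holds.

All constraints are satisfied.

[1] F = 5, A = 1; distinct  OK
[2] min(1, 6) = 1  OK
[3] F * A = 5 * 1 = 5  OK
[4] F - C = 5 - 6 = -1  OK
[5] F = 5, A = 1; 5 ≥ 1  OK
[6] C - F = 6 - 5 = 1  OK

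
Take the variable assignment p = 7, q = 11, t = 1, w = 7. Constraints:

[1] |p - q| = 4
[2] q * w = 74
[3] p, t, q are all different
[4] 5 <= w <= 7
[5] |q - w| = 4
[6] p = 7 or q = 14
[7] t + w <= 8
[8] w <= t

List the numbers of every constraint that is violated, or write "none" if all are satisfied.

[1] |7 - 11| = 4 — OK.
[2] q * w = 11 * 7 = 77, not 74 — violated.
[3] values 7, 1, 11 are pairwise distinct — OK.
[4] w = 7 lies in [5, 7] — OK.
[5] |11 - 7| = 4 — OK.
[6] p = 7 = 7 (first disjunct) — OK.
[7] t + w = 1 + 7 = 8; 8 ≤ 8 — OK.
[8] w = 7, t = 1; 7 > 1 (want ≤) — violated.

No — constraints 2, 8 are not satisfied.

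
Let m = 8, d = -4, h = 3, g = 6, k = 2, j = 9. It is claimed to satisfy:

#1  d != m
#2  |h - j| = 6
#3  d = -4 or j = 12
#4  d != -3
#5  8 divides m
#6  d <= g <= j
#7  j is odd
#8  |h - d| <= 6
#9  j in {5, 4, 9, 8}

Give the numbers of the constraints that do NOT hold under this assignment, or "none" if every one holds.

#1 d = -4, m = 8; distinct — OK.
#2 |3 - 9| = 6 — OK.
#3 d = -4 = -4 (first disjunct) — OK.
#4 d = -4, and -4 ≠ -3 — OK.
#5 8 / 8 = 1, so 8 divides 8 — OK.
#6 values -4 <= 6 <= 9 — OK.
#7 j = 9 is odd — OK.
#8 |3 - (-4)| = 7; 7 > 6, exceeds bound 6 — violated.
#9 j = 9 is in {5, 4, 9, 8} — OK.

No — constraint 8 is not satisfied.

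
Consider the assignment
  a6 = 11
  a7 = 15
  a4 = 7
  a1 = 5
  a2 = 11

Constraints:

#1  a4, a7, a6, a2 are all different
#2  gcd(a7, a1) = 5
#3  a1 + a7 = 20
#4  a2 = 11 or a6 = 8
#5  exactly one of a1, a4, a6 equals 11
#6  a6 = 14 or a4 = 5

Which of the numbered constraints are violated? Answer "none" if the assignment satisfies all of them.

The assignment fails constraints 1 and 6.

#1 a6 = a2 = 11, not all different  fails
#2 gcd(15, 5) = 5  holds
#3 a1 + a7 = 5 + 15 = 20  holds
#4 a2 = 11 = 11 (first disjunct)  holds
#5 a1=5, a4=7, a6=11; 1 of them equals 11  holds
#6 a6 = 11 ≠ 14 and a4 = 7 ≠ 5; both disjuncts false  fails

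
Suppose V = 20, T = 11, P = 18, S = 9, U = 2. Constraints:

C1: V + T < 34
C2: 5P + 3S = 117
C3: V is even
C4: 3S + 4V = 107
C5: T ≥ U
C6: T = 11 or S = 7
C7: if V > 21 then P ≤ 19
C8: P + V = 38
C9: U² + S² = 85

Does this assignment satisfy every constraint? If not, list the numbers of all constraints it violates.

C1: V + T = 20 + 11 = 31; 31 < 34  holds
C2: 5P + 3S = 5(18) + 3(9) = 117  holds
C3: V = 20 is even  holds
C4: 3S + 4V = 3(9) + 4(20) = 107  holds
C5: T = 11, U = 2; 11 ≥ 2  holds
C6: T = 11 = 11 (first disjunct)  holds
C7: V = 20, not > 21; antecedent false, conditional vacuously true  holds
C8: P + V = 18 + 20 = 38  holds
C9: U² + S² = 2² + 9² = 4 + 81 = 85  holds

None — every constraint holds.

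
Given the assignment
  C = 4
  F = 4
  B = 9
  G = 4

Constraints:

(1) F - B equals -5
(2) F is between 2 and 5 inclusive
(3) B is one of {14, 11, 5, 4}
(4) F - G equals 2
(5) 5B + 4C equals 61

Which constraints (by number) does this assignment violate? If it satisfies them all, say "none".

(1) F - B = 4 - 9 = -5 — holds.
(2) F = 4 lies in [2, 5] — holds.
(3) B = 9 is not in {14, 11, 5, 4} — fails.
(4) F - G = 4 - 4 = 0, not 2 — fails.
(5) 5B + 4C = 5(9) + 4(4) = 61 — holds.

The assignment fails constraints 3 and 4.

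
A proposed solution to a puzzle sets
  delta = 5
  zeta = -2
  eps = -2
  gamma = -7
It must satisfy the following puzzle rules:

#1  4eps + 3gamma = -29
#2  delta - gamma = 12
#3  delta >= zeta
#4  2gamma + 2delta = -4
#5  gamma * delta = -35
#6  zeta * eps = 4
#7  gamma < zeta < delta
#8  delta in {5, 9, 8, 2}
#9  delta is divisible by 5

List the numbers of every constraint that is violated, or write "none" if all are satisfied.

#1 4eps + 3gamma = 4(-2) + 3(-7) = -29 — satisfied.
#2 delta - gamma = 5 - (-7) = 12 — satisfied.
#3 delta = 5, zeta = -2; 5 ≥ -2 — satisfied.
#4 2gamma + 2delta = 2(-7) + 2(5) = -4 — satisfied.
#5 gamma * delta = -7 * 5 = -35 — satisfied.
#6 zeta * eps = -2 * (-2) = 4 — satisfied.
#7 values -7 < -2 < 5 — satisfied.
#8 delta = 5 is in {5, 9, 8, 2} — satisfied.
#9 5 / 5 = 1, so 5 divides 5 — satisfied.

None — every constraint holds.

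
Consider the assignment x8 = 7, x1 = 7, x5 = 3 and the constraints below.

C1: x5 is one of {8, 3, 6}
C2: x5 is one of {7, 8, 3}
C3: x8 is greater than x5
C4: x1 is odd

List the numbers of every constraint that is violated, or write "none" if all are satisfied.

Yes — all constraints hold.

C1: x5 = 3 is in {8, 3, 6} — holds.
C2: x5 = 3 is in {7, 8, 3} — holds.
C3: x8 = 7, x5 = 3; 7 > 3 — holds.
C4: x1 = 7 is odd — holds.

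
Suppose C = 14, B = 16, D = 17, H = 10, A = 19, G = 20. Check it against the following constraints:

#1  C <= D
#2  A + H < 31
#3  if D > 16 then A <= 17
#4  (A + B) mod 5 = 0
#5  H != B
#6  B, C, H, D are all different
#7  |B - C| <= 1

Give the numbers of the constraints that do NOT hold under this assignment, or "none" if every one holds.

Constraints 3 and 7 are violated.

#1 C = 14, D = 17; 14 ≤ 17  true
#2 A + H = 19 + 10 = 29; 29 < 31  true
#3 D = 17 > 16, so we need A ≤ 17; but A = 19 > 17  false
#4 A + B = 35; 35 mod 5 = 0  true
#5 H = 10, B = 16; distinct  true
#6 values 16, 14, 10, 17 are pairwise distinct  true
#7 |16 - 14| = 2; 2 > 1, exceeds bound 1  false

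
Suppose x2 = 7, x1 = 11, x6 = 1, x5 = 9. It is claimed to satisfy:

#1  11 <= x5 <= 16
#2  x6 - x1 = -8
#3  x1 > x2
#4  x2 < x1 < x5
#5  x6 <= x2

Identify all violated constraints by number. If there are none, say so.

#1 x5 = 9 is outside [11, 16] — violated.
#2 x6 - x1 = 1 - 11 = -10, not -8 — violated.
#3 x1 = 11, x2 = 7; 11 > 7 — OK.
#4 values 7, 11, 9; x1 = 11 is not < x5 = 9 — violated.
#5 x6 = 1, x2 = 7; 1 ≤ 7 — OK.

Violated: 1, 2, and 4.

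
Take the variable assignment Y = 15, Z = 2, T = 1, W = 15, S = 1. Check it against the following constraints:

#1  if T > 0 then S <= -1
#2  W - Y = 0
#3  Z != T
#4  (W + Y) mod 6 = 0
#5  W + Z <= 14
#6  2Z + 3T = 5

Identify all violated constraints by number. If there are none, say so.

#1 T = 1 > 0, so we need S ≤ -1; but S = 1 > -1 — fails.
#2 W - Y = 15 - 15 = 0 — holds.
#3 Z = 2, T = 1; distinct — holds.
#4 W + Y = 30; 30 mod 6 = 0 — holds.
#5 W + Z = 15 + 2 = 17; 17 > 14, bound 14 not met — fails.
#6 2Z + 3T = 2(2) + 3(1) = 7, not 5 — fails.

The assignment fails constraints 1, 5, 6.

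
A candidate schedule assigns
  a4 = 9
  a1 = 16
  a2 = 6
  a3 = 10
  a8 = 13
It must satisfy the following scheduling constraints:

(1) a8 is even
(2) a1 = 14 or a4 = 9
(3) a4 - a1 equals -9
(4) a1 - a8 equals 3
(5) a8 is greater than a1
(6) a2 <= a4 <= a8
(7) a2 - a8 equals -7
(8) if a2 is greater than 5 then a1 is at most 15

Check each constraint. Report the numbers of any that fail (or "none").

Constraints 1, 3, 5, and 8 do not hold.

(1) a8 = 13 is odd — violated.
(2) a1 = 16 ≠ 14, but a4 = 9 = 9 (second disjunct) — OK.
(3) a4 - a1 = 9 - 16 = -7, not -9 — violated.
(4) a1 - a8 = 16 - 13 = 3 — OK.
(5) a8 = 13, a1 = 16; 13 ≤ 16 (want >) — violated.
(6) values 6 <= 9 <= 13 — OK.
(7) a2 - a8 = 6 - 13 = -7 — OK.
(8) a2 = 6 > 5, so we need a1 ≤ 15; but a1 = 16 > 15 — violated.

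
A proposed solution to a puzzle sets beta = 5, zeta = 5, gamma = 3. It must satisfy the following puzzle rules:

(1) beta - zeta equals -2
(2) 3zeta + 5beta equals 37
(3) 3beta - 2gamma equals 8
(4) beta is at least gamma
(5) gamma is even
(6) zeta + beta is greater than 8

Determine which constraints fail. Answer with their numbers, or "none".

The assignment fails constraints 1, 2, 3, 5.

(1) beta - zeta = 5 - 5 = 0, not -2  no
(2) 3zeta + 5beta = 3(5) + 5(5) = 40, not 37  no
(3) 3beta - 2gamma = 3(5) - 2(3) = 9, not 8  no
(4) beta = 5, gamma = 3; 5 ≥ 3  yes
(5) gamma = 3 is odd  no
(6) zeta + beta = 5 + 5 = 10; 10 > 8  yes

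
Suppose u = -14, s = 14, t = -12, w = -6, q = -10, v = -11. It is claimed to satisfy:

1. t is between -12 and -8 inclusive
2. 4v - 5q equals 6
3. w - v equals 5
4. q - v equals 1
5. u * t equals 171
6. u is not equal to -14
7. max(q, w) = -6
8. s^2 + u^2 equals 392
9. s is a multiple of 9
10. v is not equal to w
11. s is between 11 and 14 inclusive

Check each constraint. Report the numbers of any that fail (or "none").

1. t = -12 lies in [-12, -8]  yes
2. 4v - 5q = 4(-11) - 5(-10) = 6  yes
3. w - v = -6 - (-11) = 5  yes
4. q - v = -10 - (-11) = 1  yes
5. u * t = -14 * (-12) = 168, not 171  no
6. u = -14, but -14 is required to differ  no
7. max(-10, -6) = -6  yes
8. s^2 + u^2 = 14^2 + (-14)^2 = 196 + 196 = 392  yes
9. 14 = 9*1 + 5, so 9 does not divide 14  no
10. v = -11, w = -6; distinct  yes
11. s = 14 lies in [11, 14]  yes

Constraints 5, 6, and 9 do not hold.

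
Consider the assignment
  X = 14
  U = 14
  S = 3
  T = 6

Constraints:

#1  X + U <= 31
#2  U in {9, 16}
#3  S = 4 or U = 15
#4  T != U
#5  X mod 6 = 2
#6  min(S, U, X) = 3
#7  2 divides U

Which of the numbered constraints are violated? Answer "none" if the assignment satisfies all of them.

#1 X + U = 14 + 14 = 28; 28 ≤ 31 — holds.
#2 U = 14 is not in {9, 16} — does not hold.
#3 S = 3 ≠ 4 and U = 14 ≠ 15; both disjuncts false — does not hold.
#4 T = 6, U = 14; distinct — holds.
#5 14 mod 6 = 2 — holds.
#6 min(3, 14, 14) = 3 — holds.
#7 14 / 2 = 7, so 2 divides 14 — holds.

Violated: 2, 3.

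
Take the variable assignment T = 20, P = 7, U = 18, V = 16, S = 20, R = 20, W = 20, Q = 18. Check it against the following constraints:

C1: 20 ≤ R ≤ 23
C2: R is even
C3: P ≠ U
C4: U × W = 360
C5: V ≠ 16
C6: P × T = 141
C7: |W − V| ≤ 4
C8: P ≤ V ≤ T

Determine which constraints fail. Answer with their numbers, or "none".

The assignment fails constraints 5 and 6.

C1: R = 20 lies in [20, 23] — satisfied.
C2: R = 20 is even — satisfied.
C3: P = 7, U = 18; distinct — satisfied.
C4: U × W = 18 × 20 = 360 — satisfied.
C5: V = 16, but 16 is required to differ — violated.
C6: P × T = 7 × 20 = 140, not 141 — violated.
C7: |20 − 16| = 4; 4 ≤ 4 — satisfied.
C8: values 7 ≤ 16 ≤ 20 — satisfied.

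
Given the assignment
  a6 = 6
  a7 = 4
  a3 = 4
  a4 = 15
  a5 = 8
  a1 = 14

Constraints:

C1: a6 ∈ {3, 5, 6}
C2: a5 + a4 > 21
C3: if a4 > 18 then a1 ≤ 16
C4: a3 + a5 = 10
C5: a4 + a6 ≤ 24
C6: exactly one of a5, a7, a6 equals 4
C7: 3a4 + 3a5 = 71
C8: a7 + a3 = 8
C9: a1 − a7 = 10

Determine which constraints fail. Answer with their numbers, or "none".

Constraints 4, 7 are violated.

C1: a6 = 6 is in {3, 5, 6}  ✓
C2: a5 + a4 = 8 + 15 = 23; 23 > 21  ✓
C3: a4 = 15, not > 18; antecedent false, conditional vacuously true  ✓
C4: a3 + a5 = 4 + 8 = 12, not 10  ✗
C5: a4 + a6 = 15 + 6 = 21; 21 ≤ 24  ✓
C6: a5=8, a7=4, a6=6; 1 of them equals 4  ✓
C7: 3a4 + 3a5 = 3(15) + 3(8) = 69, not 71  ✗
C8: a7 + a3 = 4 + 4 = 8  ✓
C9: a1 − a7 = 14 − 4 = 10  ✓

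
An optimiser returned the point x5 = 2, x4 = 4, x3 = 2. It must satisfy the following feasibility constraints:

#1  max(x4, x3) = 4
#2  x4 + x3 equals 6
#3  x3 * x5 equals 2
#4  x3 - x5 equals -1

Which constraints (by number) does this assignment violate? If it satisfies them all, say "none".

#1 max(4, 2) = 4 — satisfied.
#2 x4 + x3 = 4 + 2 = 6 — satisfied.
#3 x3 * x5 = 2 * 2 = 4, not 2 — violated.
#4 x3 - x5 = 2 - 2 = 0, not -1 — violated.

Constraints 3 and 4 do not hold.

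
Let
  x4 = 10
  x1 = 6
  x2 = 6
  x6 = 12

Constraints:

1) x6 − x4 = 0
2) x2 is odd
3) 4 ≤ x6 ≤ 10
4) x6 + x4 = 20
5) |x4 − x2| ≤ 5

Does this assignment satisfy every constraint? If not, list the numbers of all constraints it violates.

1) x6 − x4 = 12 − 10 = 2, not 0  false
2) x2 = 6 is even  false
3) x6 = 12 is outside [4, 10]  false
4) x6 + x4 = 12 + 10 = 22, not 20  false
5) |10 − 6| = 4; 4 ≤ 5  true

No — constraints 1, 2, 3, and 4 are not satisfied.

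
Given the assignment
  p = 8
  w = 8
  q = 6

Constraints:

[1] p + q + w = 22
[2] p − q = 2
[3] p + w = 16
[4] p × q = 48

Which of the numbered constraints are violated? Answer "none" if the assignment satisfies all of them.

Yes — all constraints hold.

[1] p + q + w = 8 + 6 + 8 = 22 — holds.
[2] p − q = 8 − 6 = 2 — holds.
[3] p + w = 8 + 8 = 16 — holds.
[4] p × q = 8 × 6 = 48 — holds.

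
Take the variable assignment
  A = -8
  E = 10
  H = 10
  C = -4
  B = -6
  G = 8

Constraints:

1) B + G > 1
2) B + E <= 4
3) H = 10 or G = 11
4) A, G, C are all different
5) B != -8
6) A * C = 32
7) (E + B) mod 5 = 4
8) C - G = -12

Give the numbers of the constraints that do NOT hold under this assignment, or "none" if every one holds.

1) B + G = -6 + 8 = 2; 2 > 1 — holds.
2) B + E = -6 + 10 = 4; 4 ≤ 4 — holds.
3) H = 10 = 10 (first disjunct) — holds.
4) values -8, 8, -4 are pairwise distinct — holds.
5) B = -6, and -6 ≠ -8 — holds.
6) A * C = -8 * (-4) = 32 — holds.
7) E + B = 4; 4 mod 5 = 4 — holds.
8) C - G = -4 - 8 = -12 — holds.

No violations.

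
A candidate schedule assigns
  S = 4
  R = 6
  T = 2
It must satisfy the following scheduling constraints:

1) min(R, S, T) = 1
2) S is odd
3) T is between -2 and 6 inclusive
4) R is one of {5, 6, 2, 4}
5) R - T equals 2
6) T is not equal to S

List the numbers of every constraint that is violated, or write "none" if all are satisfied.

1) min(6, 4, 2) = 2, not 1  false
2) S = 4 is even  false
3) T = 2 lies in [-2, 6]  true
4) R = 6 is in {5, 6, 2, 4}  true
5) R - T = 6 - 2 = 4, not 2  false
6) T = 2, S = 4; distinct  true

Constraints 1, 2, 5 do not hold.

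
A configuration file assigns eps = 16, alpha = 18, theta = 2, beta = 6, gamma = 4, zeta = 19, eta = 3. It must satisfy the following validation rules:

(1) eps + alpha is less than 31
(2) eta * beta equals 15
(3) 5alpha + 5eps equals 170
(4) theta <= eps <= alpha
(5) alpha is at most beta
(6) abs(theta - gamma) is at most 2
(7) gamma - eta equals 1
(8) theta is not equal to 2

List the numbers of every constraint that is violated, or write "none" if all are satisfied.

Violated: 1, 2, 5, and 8.

(1) eps + alpha = 16 + 18 = 34; 34 ≥ 31, bound 31 not met — does not hold.
(2) eta * beta = 3 * 6 = 18, not 15 — does not hold.
(3) 5alpha + 5eps = 5(18) + 5(16) = 170 — holds.
(4) values 2 <= 16 <= 18 — holds.
(5) alpha = 18, beta = 6; 18 > 6 (want ≤) — does not hold.
(6) abs(2 - 4) = 2; 2 ≤ 2 — holds.
(7) gamma - eta = 4 - 3 = 1 — holds.
(8) theta = 2, but 2 is required to differ — does not hold.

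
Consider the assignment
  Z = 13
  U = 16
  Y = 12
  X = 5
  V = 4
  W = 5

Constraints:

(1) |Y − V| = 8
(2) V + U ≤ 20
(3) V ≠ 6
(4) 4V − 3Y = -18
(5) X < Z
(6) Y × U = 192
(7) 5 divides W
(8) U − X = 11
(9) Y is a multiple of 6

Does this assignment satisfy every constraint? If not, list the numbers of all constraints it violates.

(1) |12 − 4| = 8 — holds.
(2) V + U = 4 + 16 = 20; 20 ≤ 20 — holds.
(3) V = 4, and 4 ≠ 6 — holds.
(4) 4V − 3Y = 4(4) − 3(12) = -20, not -18 — does not hold.
(5) X = 5, Z = 13; 5 < 13 — holds.
(6) Y × U = 12 × 16 = 192 — holds.
(7) 5 / 5 = 1, so 5 divides 5 — holds.
(8) U − X = 16 − 5 = 11 — holds.
(9) 12 / 6 = 2, so 6 divides 12 — holds.

No — constraint 4 is not satisfied.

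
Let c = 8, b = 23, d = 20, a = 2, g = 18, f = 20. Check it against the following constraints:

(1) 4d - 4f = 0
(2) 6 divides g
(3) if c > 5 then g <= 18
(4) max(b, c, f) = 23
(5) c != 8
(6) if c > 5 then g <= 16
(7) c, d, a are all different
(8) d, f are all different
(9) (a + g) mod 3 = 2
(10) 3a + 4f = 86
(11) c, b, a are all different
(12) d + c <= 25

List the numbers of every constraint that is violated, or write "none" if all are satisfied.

Constraints 5, 6, 8, and 12 do not hold.

(1) 4d - 4f = 4(20) - 4(20) = 0 — holds.
(2) 18 / 6 = 3, so 6 divides 18 — holds.
(3) c = 8 > 5, so we need g ≤ 18; g = 18 ≤ 18 — holds.
(4) max(23, 8, 20) = 23 — holds.
(5) c = 8, but 8 is required to differ — fails.
(6) c = 8 > 5, so we need g ≤ 16; but g = 18 > 16 — fails.
(7) values 8, 20, 2 are pairwise distinct — holds.
(8) d = f = 20, not all different — fails.
(9) a + g = 20; 20 mod 3 = 2 — holds.
(10) 3a + 4f = 3(2) + 4(20) = 86 — holds.
(11) values 8, 23, 2 are pairwise distinct — holds.
(12) d + c = 20 + 8 = 28; 28 > 25, bound 25 not met — fails.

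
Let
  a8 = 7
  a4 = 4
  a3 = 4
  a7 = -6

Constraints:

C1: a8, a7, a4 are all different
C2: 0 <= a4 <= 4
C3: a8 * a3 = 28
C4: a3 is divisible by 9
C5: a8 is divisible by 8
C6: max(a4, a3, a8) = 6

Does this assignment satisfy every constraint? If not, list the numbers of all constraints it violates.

No — constraints 4, 5, and 6 are not satisfied.

C1: values 7, -6, 4 are pairwise distinct  yes
C2: a4 = 4 lies in [0, 4]  yes
C3: a8 * a3 = 7 * 4 = 28  yes
C4: 4 = 9*0 + 4, so 9 does not divide 4  no
C5: 7 = 8*0 + 7, so 8 does not divide 7  no
C6: max(4, 4, 7) = 7, not 6  no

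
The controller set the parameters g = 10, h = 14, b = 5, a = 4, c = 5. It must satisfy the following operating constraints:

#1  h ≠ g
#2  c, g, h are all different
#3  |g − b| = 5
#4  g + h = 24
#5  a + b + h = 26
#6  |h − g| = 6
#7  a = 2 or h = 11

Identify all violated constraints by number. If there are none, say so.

#1 h = 14, g = 10; distinct  true
#2 values 5, 10, 14 are pairwise distinct  true
#3 |10 − 5| = 5  true
#4 g + h = 10 + 14 = 24  true
#5 a + b + h = 4 + 5 + 14 = 23, not 26  false
#6 |14 − 10| = 4, not 6  false
#7 a = 4 ≠ 2 and h = 14 ≠ 11; both disjuncts false  false

Violated: 5, 6, 7.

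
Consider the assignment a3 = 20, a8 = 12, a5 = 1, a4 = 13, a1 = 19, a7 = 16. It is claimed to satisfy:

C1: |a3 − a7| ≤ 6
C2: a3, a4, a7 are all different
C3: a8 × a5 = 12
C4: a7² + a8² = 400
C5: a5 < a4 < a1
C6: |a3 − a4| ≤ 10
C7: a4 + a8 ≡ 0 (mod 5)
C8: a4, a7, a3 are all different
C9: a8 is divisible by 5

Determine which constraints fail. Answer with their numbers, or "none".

C1: |20 − 16| = 4; 4 ≤ 6 — satisfied.
C2: values 20, 13, 16 are pairwise distinct — satisfied.
C3: a8 × a5 = 12 × 1 = 12 — satisfied.
C4: a7² + a8² = 16² + 12² = 256 + 144 = 400 — satisfied.
C5: values 1 < 13 < 19 — satisfied.
C6: |20 − 13| = 7; 7 ≤ 10 — satisfied.
C7: a4 + a8 = 25; 25 mod 5 = 0 — satisfied.
C8: values 13, 16, 20 are pairwise distinct — satisfied.
C9: 12 = 5×2 + 2, so 5 does not divide 12 — violated.

The assignment fails constraint 9.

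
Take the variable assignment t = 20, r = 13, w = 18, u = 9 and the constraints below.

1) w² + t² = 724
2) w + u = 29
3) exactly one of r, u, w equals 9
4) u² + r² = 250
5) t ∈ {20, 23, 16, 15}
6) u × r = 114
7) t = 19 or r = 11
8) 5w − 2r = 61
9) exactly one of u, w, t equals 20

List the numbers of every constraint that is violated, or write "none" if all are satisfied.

1) w² + t² = 18² + 20² = 324 + 400 = 724 — OK.
2) w + u = 18 + 9 = 27, not 29 — violated.
3) r=13, u=9, w=18; 1 of them equals 9 — OK.
4) u² + r² = 9² + 13² = 81 + 169 = 250 — OK.
5) t = 20 is in {20, 23, 16, 15} — OK.
6) u × r = 9 × 13 = 117, not 114 — violated.
7) t = 20 ≠ 19 and r = 13 ≠ 11; both disjuncts false — violated.
8) 5w − 2r = 5(18) − 2(13) = 64, not 61 — violated.
9) u=9, w=18, t=20; 1 of them equals 20 — OK.

Constraints 2, 6, 7, 8 are violated.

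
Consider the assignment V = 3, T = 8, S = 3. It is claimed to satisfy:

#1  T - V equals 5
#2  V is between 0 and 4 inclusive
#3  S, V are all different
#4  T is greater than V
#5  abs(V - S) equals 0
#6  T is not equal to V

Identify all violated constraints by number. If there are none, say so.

No — constraint 3 is not satisfied.

#1 T - V = 8 - 3 = 5  ✓
#2 V = 3 lies in [0, 4]  ✓
#3 S = V = 3, not all different  ✗
#4 T = 8, V = 3; 8 > 3  ✓
#5 abs(3 - 3) = 0  ✓
#6 T = 8, V = 3; distinct  ✓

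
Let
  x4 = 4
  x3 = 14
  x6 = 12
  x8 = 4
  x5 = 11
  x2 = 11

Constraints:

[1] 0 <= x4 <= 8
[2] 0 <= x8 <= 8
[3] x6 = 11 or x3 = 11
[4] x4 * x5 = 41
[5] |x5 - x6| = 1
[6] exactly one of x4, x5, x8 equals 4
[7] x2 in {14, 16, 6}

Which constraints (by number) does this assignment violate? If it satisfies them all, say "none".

[1] x4 = 4 lies in [0, 8] — holds.
[2] x8 = 4 lies in [0, 8] — holds.
[3] x6 = 12 ≠ 11 and x3 = 14 ≠ 11; both disjuncts false — does not hold.
[4] x4 * x5 = 4 * 11 = 44, not 41 — does not hold.
[5] |11 - 12| = 1 — holds.
[6] x4=4, x5=11, x8=4; 2 of them equal 4, not exactly one — does not hold.
[7] x2 = 11 is not in {14, 16, 6} — does not hold.

Violated: 3, 4, 6, and 7.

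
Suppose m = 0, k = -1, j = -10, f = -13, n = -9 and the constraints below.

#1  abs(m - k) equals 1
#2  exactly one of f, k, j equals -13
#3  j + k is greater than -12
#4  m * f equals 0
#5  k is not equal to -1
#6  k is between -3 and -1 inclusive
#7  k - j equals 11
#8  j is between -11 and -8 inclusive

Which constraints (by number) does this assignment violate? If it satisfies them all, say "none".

Constraints 5 and 7 are violated.

#1 abs(0 - (-1)) = 1  true
#2 f=-13, k=-1, j=-10; 1 of them equals -13  true
#3 j + k = -10 + (-1) = -11; -11 > -12  true
#4 m * f = 0 * (-13) = 0  true
#5 k = -1, but -1 is required to differ  false
#6 k = -1 lies in [-3, -1]  true
#7 k - j = -1 - (-10) = 9, not 11  false
#8 j = -10 lies in [-11, -8]  true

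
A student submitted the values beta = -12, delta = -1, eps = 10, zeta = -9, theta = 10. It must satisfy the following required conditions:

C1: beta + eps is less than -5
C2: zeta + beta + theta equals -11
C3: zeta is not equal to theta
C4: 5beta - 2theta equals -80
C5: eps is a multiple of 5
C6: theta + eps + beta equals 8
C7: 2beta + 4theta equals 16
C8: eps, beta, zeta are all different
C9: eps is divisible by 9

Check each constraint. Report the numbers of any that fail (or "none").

C1: beta + eps = -12 + 10 = -2; -2 ≥ -5, bound -5 not met  FAIL
C2: zeta + beta + theta = -9 + (-12) + 10 = -11  OK
C3: zeta = -9, theta = 10; distinct  OK
C4: 5beta - 2theta = 5(-12) - 2(10) = -80  OK
C5: 10 / 5 = 2, so 5 divides 10  OK
C6: theta + eps + beta = 10 + 10 + (-12) = 8  OK
C7: 2beta + 4theta = 2(-12) + 4(10) = 16  OK
C8: values 10, -12, -9 are pairwise distinct  OK
C9: 10 = 9*1 + 1, so 9 does not divide 10  FAIL

Constraints 1 and 9 are violated.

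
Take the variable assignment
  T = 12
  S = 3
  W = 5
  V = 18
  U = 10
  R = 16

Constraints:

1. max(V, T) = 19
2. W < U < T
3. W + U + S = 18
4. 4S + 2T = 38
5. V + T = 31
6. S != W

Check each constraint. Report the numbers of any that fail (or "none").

1. max(18, 12) = 18, not 19 — violated.
2. values 5 < 10 < 12 — satisfied.
3. W + U + S = 5 + 10 + 3 = 18 — satisfied.
4. 4S + 2T = 4(3) + 2(12) = 36, not 38 — violated.
5. V + T = 18 + 12 = 30, not 31 — violated.
6. S = 3, W = 5; distinct — satisfied.

The assignment fails constraints 1, 4, and 5.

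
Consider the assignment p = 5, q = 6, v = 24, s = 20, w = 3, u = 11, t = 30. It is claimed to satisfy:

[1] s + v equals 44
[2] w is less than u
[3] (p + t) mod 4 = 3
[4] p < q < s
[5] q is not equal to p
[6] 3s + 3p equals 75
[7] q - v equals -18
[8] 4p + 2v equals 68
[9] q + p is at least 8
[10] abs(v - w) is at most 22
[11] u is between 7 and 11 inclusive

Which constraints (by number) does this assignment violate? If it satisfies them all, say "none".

[1] s + v = 20 + 24 = 44  ✓
[2] w = 3, u = 11; 3 < 11  ✓
[3] p + t = 35; 35 mod 4 = 3  ✓
[4] values 5 < 6 < 20  ✓
[5] q = 6, p = 5; distinct  ✓
[6] 3s + 3p = 3(20) + 3(5) = 75  ✓
[7] q - v = 6 - 24 = -18  ✓
[8] 4p + 2v = 4(5) + 2(24) = 68  ✓
[9] q + p = 6 + 5 = 11; 11 ≥ 8  ✓
[10] abs(24 - 3) = 21; 21 ≤ 22  ✓
[11] u = 11 lies in [7, 11]  ✓

Yes — all constraints hold.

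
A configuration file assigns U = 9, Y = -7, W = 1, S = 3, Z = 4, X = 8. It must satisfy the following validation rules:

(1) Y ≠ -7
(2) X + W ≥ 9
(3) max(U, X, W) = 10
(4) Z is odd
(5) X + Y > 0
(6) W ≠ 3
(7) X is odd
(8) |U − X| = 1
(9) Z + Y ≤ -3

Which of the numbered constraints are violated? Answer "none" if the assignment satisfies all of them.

(1) Y = -7, but -7 is required to differ  no
(2) X + W = 8 + 1 = 9; 9 ≥ 9  yes
(3) max(9, 8, 1) = 9, not 10  no
(4) Z = 4 is even  no
(5) X + Y = 8 + (-7) = 1; 1 > 0  yes
(6) W = 1, and 1 ≠ 3  yes
(7) X = 8 is even  no
(8) |9 − 8| = 1  yes
(9) Z + Y = 4 + (-7) = -3; -3 ≤ -3  yes

Constraints 1, 3, 4, and 7 do not hold.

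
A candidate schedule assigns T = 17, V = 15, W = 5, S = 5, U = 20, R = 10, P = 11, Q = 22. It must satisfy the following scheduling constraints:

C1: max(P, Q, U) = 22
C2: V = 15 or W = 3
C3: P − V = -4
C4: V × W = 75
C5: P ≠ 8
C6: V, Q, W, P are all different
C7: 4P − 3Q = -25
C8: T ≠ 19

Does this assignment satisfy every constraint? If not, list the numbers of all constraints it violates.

Constraint 7 does not hold.

C1: max(11, 22, 20) = 22  ✔
C2: V = 15 = 15 (first disjunct)  ✔
C3: P − V = 11 − 15 = -4  ✔
C4: V × W = 15 × 5 = 75  ✔
C5: P = 11, and 11 ≠ 8  ✔
C6: values 15, 22, 5, 11 are pairwise distinct  ✔
C7: 4P − 3Q = 4(11) − 3(22) = -22, not -25  ✘
C8: T = 17, and 17 ≠ 19  ✔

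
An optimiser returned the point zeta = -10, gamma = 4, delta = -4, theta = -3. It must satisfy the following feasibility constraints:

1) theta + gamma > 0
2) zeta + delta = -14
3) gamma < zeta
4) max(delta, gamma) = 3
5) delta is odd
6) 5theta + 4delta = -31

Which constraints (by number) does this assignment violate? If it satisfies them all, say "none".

The assignment fails constraints 3, 4, and 5.

1) theta + gamma = -3 + 4 = 1; 1 > 0 — OK.
2) zeta + delta = -10 + (-4) = -14 — OK.
3) gamma = 4, zeta = -10; 4 ≥ -10 (want <) — violated.
4) max(-4, 4) = 4, not 3 — violated.
5) delta = -4 is even — violated.
6) 5theta + 4delta = 5(-3) + 4(-4) = -31 — OK.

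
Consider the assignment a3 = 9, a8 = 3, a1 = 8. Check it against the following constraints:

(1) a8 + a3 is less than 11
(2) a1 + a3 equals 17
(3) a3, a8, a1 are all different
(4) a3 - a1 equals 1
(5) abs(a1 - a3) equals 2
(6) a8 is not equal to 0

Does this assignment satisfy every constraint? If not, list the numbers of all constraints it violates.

No — constraints 1 and 5 are not satisfied.

(1) a8 + a3 = 3 + 9 = 12; 12 ≥ 11, bound 11 not met — fails.
(2) a1 + a3 = 8 + 9 = 17 — holds.
(3) values 9, 3, 8 are pairwise distinct — holds.
(4) a3 - a1 = 9 - 8 = 1 — holds.
(5) abs(8 - 9) = 1, not 2 — fails.
(6) a8 = 3, and 3 ≠ 0 — holds.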